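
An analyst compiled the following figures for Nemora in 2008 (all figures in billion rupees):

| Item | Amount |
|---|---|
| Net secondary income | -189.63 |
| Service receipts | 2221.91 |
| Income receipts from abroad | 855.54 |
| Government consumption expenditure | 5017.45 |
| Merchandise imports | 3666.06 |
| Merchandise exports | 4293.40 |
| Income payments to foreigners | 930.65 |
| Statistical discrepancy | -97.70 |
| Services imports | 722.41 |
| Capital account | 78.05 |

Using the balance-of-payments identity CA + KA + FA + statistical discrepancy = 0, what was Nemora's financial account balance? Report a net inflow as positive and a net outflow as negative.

Goods balance = 4293.40 - 3666.06 = 627.34
Services balance = 2221.91 - 722.41 = 1499.50
Trade balance (goods + services) = 627.34 + 1499.50 = 2126.84
Net primary income = 855.54 - 930.65 = -75.11
Net secondary income = -189.63
Current account = 2126.84 + (-75.11) + (-189.63) = 1862.10
Financial account = -(1862.10 + 78.05 + (-97.70)) = -1842.45

-1842.45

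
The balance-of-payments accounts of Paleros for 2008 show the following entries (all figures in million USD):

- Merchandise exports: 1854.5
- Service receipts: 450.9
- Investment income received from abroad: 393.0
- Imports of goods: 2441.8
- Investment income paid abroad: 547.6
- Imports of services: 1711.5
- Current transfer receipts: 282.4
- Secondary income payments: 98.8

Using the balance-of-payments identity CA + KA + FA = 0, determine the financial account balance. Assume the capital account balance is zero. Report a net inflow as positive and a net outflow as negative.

Goods balance = 1854.5 - 2441.8 = -587.3
Services balance = 450.9 - 1711.5 = -1260.6
Trade balance (goods + services) = -587.3 + (-1260.6) = -1847.9
Net primary income = 393.0 - 547.6 = -154.6
Net secondary income = 282.4 - 98.8 = 183.6
Current account = -1847.9 + (-154.6) + 183.6 = -1818.9
Financial account = -(-1818.9) = 1818.9

1818.9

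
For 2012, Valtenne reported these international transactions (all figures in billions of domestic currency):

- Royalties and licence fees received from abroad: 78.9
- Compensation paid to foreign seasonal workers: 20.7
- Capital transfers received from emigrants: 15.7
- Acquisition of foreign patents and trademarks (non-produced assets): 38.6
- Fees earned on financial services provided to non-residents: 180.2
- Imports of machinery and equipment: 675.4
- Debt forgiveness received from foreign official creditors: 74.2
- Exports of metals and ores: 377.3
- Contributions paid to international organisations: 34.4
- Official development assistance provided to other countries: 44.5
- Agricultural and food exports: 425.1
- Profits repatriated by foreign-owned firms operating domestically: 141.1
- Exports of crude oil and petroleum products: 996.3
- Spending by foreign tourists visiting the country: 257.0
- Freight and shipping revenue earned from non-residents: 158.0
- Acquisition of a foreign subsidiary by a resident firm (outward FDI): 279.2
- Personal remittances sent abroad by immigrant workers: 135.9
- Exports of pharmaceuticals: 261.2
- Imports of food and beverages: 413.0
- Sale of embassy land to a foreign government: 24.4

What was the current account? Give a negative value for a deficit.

1269.0

Goods: 425.1 - 413.0 + 996.3 - 675.4 + 377.3 + 261.2 = 971.5
Services: 180.2 + 78.9 + 257.0 + 158.0 = 674.1
Primary income: -20.7 - 141.1 = -161.8
Secondary income: -135.9 - 34.4 - 44.5 = -214.8
Current account = 971.5 + 674.1 + (-161.8) + (-214.8) = 1269.0
(Excluded from the current account — capital account: capital transfers received from emigrants 15.7, acquisition of foreign patents and trademarks (non-produced assets) 38.6, debt forgiveness received from foreign official creditors 74.2, sale of embassy land to a foreign government 24.4; financial account: acquisition of a foreign subsidiary by a resident firm (outward FDI) 279.2.)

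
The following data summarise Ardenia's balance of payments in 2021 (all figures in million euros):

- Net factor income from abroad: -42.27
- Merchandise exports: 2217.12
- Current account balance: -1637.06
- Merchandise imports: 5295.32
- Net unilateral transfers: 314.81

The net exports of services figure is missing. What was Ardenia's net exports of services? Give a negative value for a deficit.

1168.60

Current account = goods balance + services balance + net primary income + net secondary income
Sum of the known components = -2805.66
Net exports of services = CA - (known components) = -1637.06 - (-2805.66) = 1168.60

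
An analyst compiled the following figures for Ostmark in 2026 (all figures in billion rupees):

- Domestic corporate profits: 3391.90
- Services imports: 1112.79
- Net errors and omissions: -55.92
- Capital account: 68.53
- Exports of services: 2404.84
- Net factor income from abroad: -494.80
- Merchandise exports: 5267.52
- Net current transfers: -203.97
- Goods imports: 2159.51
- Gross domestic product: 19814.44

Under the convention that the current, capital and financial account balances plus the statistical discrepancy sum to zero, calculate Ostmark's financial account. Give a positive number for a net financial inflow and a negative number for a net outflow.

-3713.90

Goods balance = 5267.52 - 2159.51 = 3108.01
Services balance = 2404.84 - 1112.79 = 1292.05
Trade balance (goods + services) = 3108.01 + 1292.05 = 4400.06
Net primary income = -494.80
Net secondary income = -203.97
Current account = 4400.06 + (-494.80) + (-203.97) = 3701.29
Financial account = -(3701.29 + 68.53 + (-55.92)) = -3713.90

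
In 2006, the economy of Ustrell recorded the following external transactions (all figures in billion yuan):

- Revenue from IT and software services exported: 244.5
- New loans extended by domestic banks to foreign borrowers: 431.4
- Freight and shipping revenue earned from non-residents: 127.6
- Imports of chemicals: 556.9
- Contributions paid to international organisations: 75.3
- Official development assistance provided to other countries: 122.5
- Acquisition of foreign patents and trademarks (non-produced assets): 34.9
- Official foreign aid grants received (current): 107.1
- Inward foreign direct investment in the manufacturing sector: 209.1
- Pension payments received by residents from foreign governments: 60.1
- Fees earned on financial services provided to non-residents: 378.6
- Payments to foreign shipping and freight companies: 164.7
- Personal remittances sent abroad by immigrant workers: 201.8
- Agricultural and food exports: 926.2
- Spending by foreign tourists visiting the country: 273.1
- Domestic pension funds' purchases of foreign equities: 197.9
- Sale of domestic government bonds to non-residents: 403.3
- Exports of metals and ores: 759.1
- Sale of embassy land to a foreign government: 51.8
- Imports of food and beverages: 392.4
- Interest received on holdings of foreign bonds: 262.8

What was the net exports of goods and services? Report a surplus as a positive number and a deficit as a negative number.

1595.1

Goods: 759.1 - 556.9 - 392.4 + 926.2 = 736.0
Services: 127.6 - 164.7 + 273.1 + 244.5 + 378.6 = 859.1
Trade balance = 736.0 + 859.1 = 1595.1
(Excluded from the trade balance — financial account: new loans extended by domestic banks to foreign borrowers 431.4, inward foreign direct investment in the manufacturing sector 209.1, domestic pension funds' purchases of foreign equities 197.9, sale of domestic government bonds to non-residents 403.3; secondary income: contributions paid to international organisations 75.3, official development assistance provided to other countries 122.5, official foreign aid grants received (current) 107.1, pension payments received by residents from foreign governments 60.1, personal remittances sent abroad by immigrant workers 201.8; capital account: acquisition of foreign patents and trademarks (non-produced assets) 34.9, sale of embassy land to a foreign government 51.8; primary income: interest received on holdings of foreign bonds 262.8.)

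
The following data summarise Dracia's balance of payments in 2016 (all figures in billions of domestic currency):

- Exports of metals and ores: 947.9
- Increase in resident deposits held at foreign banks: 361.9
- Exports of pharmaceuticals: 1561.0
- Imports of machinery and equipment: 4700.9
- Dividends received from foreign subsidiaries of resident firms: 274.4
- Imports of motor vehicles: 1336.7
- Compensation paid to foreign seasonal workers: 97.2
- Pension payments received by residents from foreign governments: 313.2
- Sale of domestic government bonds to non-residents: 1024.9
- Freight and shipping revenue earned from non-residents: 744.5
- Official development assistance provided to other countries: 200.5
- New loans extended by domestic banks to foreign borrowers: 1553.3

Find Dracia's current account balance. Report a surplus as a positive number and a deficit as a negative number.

-2494.3

Goods: -4700.9 - 1336.7 + 1561.0 + 947.9 = -3528.7
Services: 744.5
Primary income: -97.2 + 274.4 = 177.2
Secondary income: -200.5 + 313.2 = 112.7
Current account = (-3528.7) + 744.5 + 177.2 + 112.7 = -2494.3
(Excluded from the current account — financial account: increase in resident deposits held at foreign banks 361.9, sale of domestic government bonds to non-residents 1024.9, new loans extended by domestic banks to foreign borrowers 1553.3.)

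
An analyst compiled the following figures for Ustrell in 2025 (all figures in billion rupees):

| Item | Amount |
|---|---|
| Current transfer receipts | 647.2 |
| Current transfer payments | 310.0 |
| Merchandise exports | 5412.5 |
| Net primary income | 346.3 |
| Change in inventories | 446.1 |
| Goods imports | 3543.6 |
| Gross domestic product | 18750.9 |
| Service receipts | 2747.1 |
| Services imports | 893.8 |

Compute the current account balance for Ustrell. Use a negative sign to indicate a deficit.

4405.7

Goods balance = 5412.5 - 3543.6 = 1868.9
Services balance = 2747.1 - 893.8 = 1853.3
Trade balance (goods + services) = 1868.9 + 1853.3 = 3722.2
Net primary income = 346.3
Net secondary income = 647.2 - 310.0 = 337.2
Current account = 3722.2 + 346.3 + 337.2 = 4405.7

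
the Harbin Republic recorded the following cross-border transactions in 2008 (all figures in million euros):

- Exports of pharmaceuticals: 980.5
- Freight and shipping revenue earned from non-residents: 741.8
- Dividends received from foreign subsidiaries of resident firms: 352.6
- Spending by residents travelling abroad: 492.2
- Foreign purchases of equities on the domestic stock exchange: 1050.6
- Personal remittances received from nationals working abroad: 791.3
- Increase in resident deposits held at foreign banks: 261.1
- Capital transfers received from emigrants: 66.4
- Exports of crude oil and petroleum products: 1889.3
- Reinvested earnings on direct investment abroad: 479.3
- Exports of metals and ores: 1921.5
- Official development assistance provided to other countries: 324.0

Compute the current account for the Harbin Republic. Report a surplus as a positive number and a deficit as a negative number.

Goods: 1921.5 + 980.5 + 1889.3 = 4791.3
Services: -492.2 + 741.8 = 249.6
Primary income: 352.6 + 479.3 = 831.9
Secondary income: 791.3 - 324.0 = 467.3
Current account = 4791.3 + 249.6 + 831.9 + 467.3 = 6340.1
(Excluded from the current account — financial account: foreign purchases of equities on the domestic stock exchange 1050.6, increase in resident deposits held at foreign banks 261.1; capital account: capital transfers received from emigrants 66.4.)

6340.1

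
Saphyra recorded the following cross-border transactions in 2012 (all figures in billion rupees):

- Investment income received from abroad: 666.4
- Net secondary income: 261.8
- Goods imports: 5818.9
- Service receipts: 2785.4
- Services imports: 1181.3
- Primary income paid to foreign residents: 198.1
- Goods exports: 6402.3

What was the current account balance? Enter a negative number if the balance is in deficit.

2917.6

Goods balance = 6402.3 - 5818.9 = 583.4
Services balance = 2785.4 - 1181.3 = 1604.1
Trade balance (goods + services) = 583.4 + 1604.1 = 2187.5
Net primary income = 666.4 - 198.1 = 468.3
Net secondary income = 261.8
Current account = 2187.5 + 468.3 + 261.8 = 2917.6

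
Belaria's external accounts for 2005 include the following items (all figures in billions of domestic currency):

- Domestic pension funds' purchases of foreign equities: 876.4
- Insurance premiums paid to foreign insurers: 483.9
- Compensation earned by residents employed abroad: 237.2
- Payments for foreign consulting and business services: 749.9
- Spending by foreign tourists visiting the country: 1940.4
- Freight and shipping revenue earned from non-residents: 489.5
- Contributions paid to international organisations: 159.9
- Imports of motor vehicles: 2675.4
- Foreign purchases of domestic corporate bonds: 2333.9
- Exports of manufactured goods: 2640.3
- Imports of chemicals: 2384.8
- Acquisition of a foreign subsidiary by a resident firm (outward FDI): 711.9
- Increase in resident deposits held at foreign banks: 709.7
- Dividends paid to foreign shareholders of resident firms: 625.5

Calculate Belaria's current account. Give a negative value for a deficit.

Goods: -2675.4 - 2384.8 + 2640.3 = -2419.9
Services: 1940.4 - 483.9 - 749.9 + 489.5 = 1196.1
Primary income: 237.2 - 625.5 = -388.3
Secondary income: -159.9
Current account = (-2419.9) + 1196.1 + (-388.3) + (-159.9) = -1772.0
(Excluded from the current account — financial account: domestic pension funds' purchases of foreign equities 876.4, foreign purchases of domestic corporate bonds 2333.9, acquisition of a foreign subsidiary by a resident firm (outward FDI) 711.9, increase in resident deposits held at foreign banks 709.7.)

-1772.0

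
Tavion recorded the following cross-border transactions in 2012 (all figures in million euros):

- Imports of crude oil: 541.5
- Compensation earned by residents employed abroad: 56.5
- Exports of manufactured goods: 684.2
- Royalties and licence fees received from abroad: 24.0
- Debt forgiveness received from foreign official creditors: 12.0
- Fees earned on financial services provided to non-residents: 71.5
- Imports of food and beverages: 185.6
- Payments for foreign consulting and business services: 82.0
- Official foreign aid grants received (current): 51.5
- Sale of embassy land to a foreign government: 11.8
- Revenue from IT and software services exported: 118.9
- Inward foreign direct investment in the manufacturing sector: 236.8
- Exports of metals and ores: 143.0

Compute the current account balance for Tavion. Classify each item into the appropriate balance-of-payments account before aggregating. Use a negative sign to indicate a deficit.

340.5

Goods: 143.0 + 684.2 - 185.6 - 541.5 = 100.1
Services: 118.9 + 24.0 - 82.0 + 71.5 = 132.4
Primary income: 56.5
Secondary income: 51.5
Current account = 100.1 + 132.4 + 56.5 + 51.5 = 340.5
(Excluded from the current account — capital account: debt forgiveness received from foreign official creditors 12.0, sale of embassy land to a foreign government 11.8; financial account: inward foreign direct investment in the manufacturing sector 236.8.)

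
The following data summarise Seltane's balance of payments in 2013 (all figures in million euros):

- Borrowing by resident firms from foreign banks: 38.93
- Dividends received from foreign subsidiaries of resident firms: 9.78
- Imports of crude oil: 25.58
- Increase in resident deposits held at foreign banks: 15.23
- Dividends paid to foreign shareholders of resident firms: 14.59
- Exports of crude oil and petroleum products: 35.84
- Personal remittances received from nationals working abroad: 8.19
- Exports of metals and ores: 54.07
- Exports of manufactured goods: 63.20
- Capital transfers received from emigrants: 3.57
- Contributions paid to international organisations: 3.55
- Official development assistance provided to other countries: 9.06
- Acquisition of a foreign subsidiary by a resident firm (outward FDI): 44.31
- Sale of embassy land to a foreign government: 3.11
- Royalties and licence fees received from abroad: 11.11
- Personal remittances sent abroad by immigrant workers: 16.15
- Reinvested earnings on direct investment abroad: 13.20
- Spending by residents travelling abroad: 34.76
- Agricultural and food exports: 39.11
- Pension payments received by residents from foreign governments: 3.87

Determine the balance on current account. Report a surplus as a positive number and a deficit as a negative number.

Goods: 35.84 + 63.20 + 54.07 - 25.58 + 39.11 = 166.64
Services: -34.76 + 11.11 = -23.65
Primary income: 13.20 + 9.78 - 14.59 = 8.39
Secondary income: 3.87 - 16.15 - 9.06 + 8.19 - 3.55 = -16.70
Current account = 166.64 + (-23.65) + 8.39 + (-16.70) = 134.68
(Excluded from the current account — financial account: borrowing by resident firms from foreign banks 38.93, increase in resident deposits held at foreign banks 15.23, acquisition of a foreign subsidiary by a resident firm (outward FDI) 44.31; capital account: capital transfers received from emigrants 3.57, sale of embassy land to a foreign government 3.11.)

134.68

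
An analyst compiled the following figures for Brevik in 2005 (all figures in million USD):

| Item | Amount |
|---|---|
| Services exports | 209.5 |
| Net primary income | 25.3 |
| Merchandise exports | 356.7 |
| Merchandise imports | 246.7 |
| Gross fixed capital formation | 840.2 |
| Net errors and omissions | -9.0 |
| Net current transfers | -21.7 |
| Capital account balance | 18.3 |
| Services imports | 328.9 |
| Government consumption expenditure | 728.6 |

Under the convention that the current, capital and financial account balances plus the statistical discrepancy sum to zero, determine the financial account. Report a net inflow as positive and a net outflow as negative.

-3.5

Goods balance = 356.7 - 246.7 = 110.0
Services balance = 209.5 - 328.9 = -119.4
Trade balance (goods + services) = 110.0 + (-119.4) = -9.4
Net primary income = 25.3
Net secondary income = -21.7
Current account = -9.4 + 25.3 + (-21.7) = -5.8
Financial account = -(-5.8 + 18.3 + (-9.0)) = -3.5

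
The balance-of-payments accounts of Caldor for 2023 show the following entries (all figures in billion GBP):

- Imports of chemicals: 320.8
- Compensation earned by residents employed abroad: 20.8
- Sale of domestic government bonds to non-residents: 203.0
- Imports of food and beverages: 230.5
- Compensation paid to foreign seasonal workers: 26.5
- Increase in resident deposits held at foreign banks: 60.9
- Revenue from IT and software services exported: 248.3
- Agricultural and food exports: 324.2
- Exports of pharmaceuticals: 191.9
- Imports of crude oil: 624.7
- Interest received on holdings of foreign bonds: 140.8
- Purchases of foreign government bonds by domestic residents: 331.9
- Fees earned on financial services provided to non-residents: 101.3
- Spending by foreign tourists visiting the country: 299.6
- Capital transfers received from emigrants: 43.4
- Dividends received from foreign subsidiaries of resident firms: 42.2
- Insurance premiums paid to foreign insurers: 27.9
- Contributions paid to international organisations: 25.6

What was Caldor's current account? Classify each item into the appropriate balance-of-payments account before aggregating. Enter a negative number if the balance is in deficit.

Goods: -320.8 - 230.5 + 324.2 - 624.7 + 191.9 = -659.9
Services: 101.3 - 27.9 + 248.3 + 299.6 = 621.3
Primary income: 140.8 + 42.2 - 26.5 + 20.8 = 177.3
Secondary income: -25.6
Current account = (-659.9) + 621.3 + 177.3 + (-25.6) = 113.1
(Excluded from the current account — financial account: sale of domestic government bonds to non-residents 203.0, increase in resident deposits held at foreign banks 60.9, purchases of foreign government bonds by domestic residents 331.9; capital account: capital transfers received from emigrants 43.4.)

113.1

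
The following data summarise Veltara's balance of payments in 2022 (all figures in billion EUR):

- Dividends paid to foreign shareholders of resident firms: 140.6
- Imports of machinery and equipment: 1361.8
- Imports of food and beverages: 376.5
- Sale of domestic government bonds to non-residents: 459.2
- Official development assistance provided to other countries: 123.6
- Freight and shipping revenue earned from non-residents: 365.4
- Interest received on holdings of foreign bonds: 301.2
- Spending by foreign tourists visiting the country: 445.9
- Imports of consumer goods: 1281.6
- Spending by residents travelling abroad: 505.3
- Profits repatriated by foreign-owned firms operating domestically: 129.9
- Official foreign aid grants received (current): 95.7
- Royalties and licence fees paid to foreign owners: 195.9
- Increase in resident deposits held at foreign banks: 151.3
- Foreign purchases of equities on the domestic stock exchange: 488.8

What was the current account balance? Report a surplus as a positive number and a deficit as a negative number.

-2907.0

Goods: -376.5 - 1361.8 - 1281.6 = -3019.9
Services: 365.4 - 195.9 - 505.3 + 445.9 = 110.1
Primary income: 301.2 - 129.9 - 140.6 = 30.7
Secondary income: 95.7 - 123.6 = -27.9
Current account = (-3019.9) + 110.1 + 30.7 + (-27.9) = -2907.0
(Excluded from the current account — financial account: sale of domestic government bonds to non-residents 459.2, increase in resident deposits held at foreign banks 151.3, foreign purchases of equities on the domestic stock exchange 488.8.)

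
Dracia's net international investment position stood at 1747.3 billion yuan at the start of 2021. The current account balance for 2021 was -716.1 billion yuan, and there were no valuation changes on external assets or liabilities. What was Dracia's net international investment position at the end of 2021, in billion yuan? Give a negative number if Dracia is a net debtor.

1031.2

With no valuation effects, change in NIIP = current account = -716.1
End-of-year NIIP = 1747.3 + (-716.1) = 1031.2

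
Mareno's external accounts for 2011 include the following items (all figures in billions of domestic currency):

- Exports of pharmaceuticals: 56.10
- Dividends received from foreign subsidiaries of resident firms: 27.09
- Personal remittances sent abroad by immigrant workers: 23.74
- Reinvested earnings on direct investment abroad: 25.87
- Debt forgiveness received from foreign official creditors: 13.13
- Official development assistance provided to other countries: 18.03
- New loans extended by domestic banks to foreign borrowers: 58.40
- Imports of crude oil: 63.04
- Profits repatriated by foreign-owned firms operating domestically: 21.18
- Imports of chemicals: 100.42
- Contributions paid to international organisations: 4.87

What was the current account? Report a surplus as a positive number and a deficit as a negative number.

Goods: -63.04 + 56.10 - 100.42 = -107.36
Primary income: -21.18 + 27.09 + 25.87 = 31.78
Secondary income: -4.87 - 18.03 - 23.74 = -46.64
Current account = (-107.36) + 31.78 + (-46.64) = -122.22
(Excluded from the current account — capital account: debt forgiveness received from foreign official creditors 13.13; financial account: new loans extended by domestic banks to foreign borrowers 58.40.)

-122.22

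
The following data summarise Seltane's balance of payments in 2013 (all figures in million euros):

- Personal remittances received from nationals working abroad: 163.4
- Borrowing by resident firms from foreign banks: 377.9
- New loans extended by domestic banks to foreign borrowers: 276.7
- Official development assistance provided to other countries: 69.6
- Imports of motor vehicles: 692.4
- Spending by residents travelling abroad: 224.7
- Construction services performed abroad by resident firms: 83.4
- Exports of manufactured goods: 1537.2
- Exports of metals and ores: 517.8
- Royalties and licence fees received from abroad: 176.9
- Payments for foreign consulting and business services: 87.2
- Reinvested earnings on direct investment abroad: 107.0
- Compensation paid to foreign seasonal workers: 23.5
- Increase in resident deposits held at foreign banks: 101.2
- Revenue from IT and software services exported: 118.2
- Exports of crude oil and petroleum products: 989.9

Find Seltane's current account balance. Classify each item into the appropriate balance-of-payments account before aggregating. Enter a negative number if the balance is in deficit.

2596.4

Goods: 517.8 + 989.9 + 1537.2 - 692.4 = 2352.5
Services: 176.9 - 87.2 + 83.4 - 224.7 + 118.2 = 66.6
Primary income: -23.5 + 107.0 = 83.5
Secondary income: 163.4 - 69.6 = 93.8
Current account = 2352.5 + 66.6 + 83.5 + 93.8 = 2596.4
(Excluded from the current account — financial account: borrowing by resident firms from foreign banks 377.9, new loans extended by domestic banks to foreign borrowers 276.7, increase in resident deposits held at foreign banks 101.2.)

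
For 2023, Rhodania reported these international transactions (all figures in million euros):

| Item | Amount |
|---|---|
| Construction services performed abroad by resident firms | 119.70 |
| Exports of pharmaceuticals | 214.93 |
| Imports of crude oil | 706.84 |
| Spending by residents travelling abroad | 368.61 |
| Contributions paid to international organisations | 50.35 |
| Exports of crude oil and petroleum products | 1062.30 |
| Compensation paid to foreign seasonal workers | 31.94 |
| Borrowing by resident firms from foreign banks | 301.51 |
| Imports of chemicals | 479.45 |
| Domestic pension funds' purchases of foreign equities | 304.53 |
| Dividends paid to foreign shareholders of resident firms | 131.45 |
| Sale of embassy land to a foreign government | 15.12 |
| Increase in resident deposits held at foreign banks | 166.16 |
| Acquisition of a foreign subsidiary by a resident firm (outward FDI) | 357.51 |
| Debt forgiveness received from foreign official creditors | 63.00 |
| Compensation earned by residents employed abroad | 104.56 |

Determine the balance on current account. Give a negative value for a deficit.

-267.15

Goods: -479.45 + 1062.30 - 706.84 + 214.93 = 90.94
Services: -368.61 + 119.70 = -248.91
Primary income: 104.56 - 131.45 - 31.94 = -58.83
Secondary income: -50.35
Current account = 90.94 + (-248.91) + (-58.83) + (-50.35) = -267.15
(Excluded from the current account — financial account: borrowing by resident firms from foreign banks 301.51, domestic pension funds' purchases of foreign equities 304.53, increase in resident deposits held at foreign banks 166.16, acquisition of a foreign subsidiary by a resident firm (outward FDI) 357.51; capital account: sale of embassy land to a foreign government 15.12, debt forgiveness received from foreign official creditors 63.00.)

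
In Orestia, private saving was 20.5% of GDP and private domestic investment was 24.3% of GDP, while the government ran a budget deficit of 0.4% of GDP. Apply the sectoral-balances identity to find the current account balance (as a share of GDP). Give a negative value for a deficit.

-4.2

By the sectoral-balances identity, CA = (S_private - I) + (T - G).
Private balance = 20.5 - 24.3 = -3.8
Government balance (T - G) = -0.4
CA = -3.8 + (-0.4) = -4.2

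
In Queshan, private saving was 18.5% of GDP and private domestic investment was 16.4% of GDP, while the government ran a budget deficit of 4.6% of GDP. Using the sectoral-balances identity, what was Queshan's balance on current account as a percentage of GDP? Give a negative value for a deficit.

By the sectoral-balances identity, CA = (S_private - I) + (T - G).
Private balance = 18.5 - 16.4 = 2.1
Government balance (T - G) = -4.6
CA = 2.1 + (-4.6) = -2.5

-2.5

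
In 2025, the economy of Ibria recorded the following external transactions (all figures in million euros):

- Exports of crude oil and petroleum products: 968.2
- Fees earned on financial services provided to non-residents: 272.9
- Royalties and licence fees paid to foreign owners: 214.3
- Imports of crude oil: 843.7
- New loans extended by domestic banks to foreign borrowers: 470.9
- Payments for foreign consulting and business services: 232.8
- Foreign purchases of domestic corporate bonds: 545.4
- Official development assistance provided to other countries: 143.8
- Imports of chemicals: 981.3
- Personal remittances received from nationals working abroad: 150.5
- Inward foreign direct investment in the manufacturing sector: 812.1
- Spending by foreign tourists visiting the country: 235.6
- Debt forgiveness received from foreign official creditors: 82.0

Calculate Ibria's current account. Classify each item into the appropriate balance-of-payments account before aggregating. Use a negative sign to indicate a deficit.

-788.7

Goods: 968.2 - 843.7 - 981.3 = -856.8
Services: -214.3 + 235.6 - 232.8 + 272.9 = 61.4
Secondary income: 150.5 - 143.8 = 6.7
Current account = (-856.8) + 61.4 + 6.7 = -788.7
(Excluded from the current account — financial account: new loans extended by domestic banks to foreign borrowers 470.9, foreign purchases of domestic corporate bonds 545.4, inward foreign direct investment in the manufacturing sector 812.1; capital account: debt forgiveness received from foreign official creditors 82.0.)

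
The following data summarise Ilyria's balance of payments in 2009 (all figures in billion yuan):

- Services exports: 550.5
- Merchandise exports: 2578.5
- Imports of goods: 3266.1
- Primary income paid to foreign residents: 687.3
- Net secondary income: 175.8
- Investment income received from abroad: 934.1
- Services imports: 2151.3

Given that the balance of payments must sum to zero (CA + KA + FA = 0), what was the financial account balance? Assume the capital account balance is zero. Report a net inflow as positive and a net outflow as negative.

1865.8

Goods balance = 2578.5 - 3266.1 = -687.6
Services balance = 550.5 - 2151.3 = -1600.8
Trade balance (goods + services) = -687.6 + (-1600.8) = -2288.4
Net primary income = 934.1 - 687.3 = 246.8
Net secondary income = 175.8
Current account = -2288.4 + 246.8 + 175.8 = -1865.8
Financial account = -(-1865.8) = 1865.8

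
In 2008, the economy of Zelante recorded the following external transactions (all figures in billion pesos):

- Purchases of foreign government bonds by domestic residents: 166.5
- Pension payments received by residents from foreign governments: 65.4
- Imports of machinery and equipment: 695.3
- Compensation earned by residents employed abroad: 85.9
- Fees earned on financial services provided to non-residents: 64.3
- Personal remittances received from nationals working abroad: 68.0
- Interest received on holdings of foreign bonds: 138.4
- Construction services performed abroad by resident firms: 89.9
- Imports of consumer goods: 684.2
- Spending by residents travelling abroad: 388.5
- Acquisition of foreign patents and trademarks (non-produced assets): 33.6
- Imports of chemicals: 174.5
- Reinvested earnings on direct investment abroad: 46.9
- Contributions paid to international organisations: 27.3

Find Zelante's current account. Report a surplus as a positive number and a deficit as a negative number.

-1411.0

Goods: -684.2 - 695.3 - 174.5 = -1554.0
Services: 64.3 + 89.9 - 388.5 = -234.3
Primary income: 46.9 + 138.4 + 85.9 = 271.2
Secondary income: 65.4 - 27.3 + 68.0 = 106.1
Current account = (-1554.0) + (-234.3) + 271.2 + 106.1 = -1411.0
(Excluded from the current account — financial account: purchases of foreign government bonds by domestic residents 166.5; capital account: acquisition of foreign patents and trademarks (non-produced assets) 33.6.)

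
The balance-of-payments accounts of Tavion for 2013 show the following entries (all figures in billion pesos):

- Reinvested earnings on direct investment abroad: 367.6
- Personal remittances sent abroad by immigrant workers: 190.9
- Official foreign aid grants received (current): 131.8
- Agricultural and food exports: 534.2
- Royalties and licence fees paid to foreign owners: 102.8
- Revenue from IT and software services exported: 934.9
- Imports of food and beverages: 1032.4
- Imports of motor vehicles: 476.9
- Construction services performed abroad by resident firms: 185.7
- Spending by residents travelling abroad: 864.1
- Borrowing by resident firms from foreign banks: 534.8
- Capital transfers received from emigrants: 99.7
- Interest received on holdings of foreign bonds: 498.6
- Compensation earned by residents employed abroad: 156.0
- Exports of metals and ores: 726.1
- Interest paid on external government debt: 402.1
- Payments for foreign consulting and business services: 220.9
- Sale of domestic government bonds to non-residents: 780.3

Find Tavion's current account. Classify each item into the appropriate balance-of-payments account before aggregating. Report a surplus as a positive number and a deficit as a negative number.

Goods: -476.9 + 726.1 + 534.2 - 1032.4 = -249.0
Services: -102.8 - 864.1 + 934.9 + 185.7 - 220.9 = -67.2
Primary income: -402.1 + 156.0 + 367.6 + 498.6 = 620.1
Secondary income: -190.9 + 131.8 = -59.1
Current account = (-249.0) + (-67.2) + 620.1 + (-59.1) = 244.8
(Excluded from the current account — financial account: borrowing by resident firms from foreign banks 534.8, sale of domestic government bonds to non-residents 780.3; capital account: capital transfers received from emigrants 99.7.)

244.8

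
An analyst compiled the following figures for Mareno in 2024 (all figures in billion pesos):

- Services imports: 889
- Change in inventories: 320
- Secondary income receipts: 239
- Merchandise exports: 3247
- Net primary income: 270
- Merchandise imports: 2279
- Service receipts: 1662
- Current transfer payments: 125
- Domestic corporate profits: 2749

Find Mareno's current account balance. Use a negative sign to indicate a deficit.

Goods balance = 3247 - 2279 = 968
Services balance = 1662 - 889 = 773
Trade balance (goods + services) = 968 + 773 = 1741
Net primary income = 270
Net secondary income = 239 - 125 = 114
Current account = 1741 + 270 + 114 = 2125

2125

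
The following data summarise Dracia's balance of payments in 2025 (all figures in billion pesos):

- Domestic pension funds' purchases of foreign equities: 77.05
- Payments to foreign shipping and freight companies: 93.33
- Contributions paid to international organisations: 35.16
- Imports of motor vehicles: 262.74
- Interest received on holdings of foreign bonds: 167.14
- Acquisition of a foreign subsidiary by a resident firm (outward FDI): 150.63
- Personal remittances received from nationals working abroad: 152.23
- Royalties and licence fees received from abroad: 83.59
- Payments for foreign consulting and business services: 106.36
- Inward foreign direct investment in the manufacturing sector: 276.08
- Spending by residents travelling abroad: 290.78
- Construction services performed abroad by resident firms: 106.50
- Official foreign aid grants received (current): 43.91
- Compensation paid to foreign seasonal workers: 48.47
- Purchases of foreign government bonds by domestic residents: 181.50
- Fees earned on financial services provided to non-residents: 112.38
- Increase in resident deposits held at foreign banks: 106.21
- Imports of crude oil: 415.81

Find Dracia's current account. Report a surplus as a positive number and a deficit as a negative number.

Goods: -262.74 - 415.81 = -678.55
Services: 112.38 + 83.59 - 106.36 - 93.33 - 290.78 + 106.50 = -188.00
Primary income: 167.14 - 48.47 = 118.67
Secondary income: -35.16 + 152.23 + 43.91 = 160.98
Current account = (-678.55) + (-188.00) + 118.67 + 160.98 = -586.90
(Excluded from the current account — financial account: domestic pension funds' purchases of foreign equities 77.05, acquisition of a foreign subsidiary by a resident firm (outward FDI) 150.63, inward foreign direct investment in the manufacturing sector 276.08, purchases of foreign government bonds by domestic residents 181.50, increase in resident deposits held at foreign banks 106.21.)

-586.90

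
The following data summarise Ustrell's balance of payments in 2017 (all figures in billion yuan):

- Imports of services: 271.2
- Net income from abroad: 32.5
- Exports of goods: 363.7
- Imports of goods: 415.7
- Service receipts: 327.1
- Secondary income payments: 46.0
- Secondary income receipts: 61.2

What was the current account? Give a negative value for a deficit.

51.6

Goods balance = 363.7 - 415.7 = -52.0
Services balance = 327.1 - 271.2 = 55.9
Trade balance (goods + services) = -52.0 + 55.9 = 3.9
Net primary income = 32.5
Net secondary income = 61.2 - 46.0 = 15.2
Current account = 3.9 + 32.5 + 15.2 = 51.6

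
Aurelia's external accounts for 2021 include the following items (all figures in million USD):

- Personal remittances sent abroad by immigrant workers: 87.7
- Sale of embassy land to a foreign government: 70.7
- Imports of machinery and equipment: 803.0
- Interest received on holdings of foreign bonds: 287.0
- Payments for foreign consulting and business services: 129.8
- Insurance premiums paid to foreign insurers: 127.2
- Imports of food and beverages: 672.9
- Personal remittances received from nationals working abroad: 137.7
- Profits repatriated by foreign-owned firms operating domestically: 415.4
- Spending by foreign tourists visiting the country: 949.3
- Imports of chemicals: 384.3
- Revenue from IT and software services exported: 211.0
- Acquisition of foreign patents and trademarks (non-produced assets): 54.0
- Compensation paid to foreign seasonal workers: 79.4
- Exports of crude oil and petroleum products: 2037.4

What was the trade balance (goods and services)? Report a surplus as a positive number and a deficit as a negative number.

1080.5

Goods: 2037.4 - 672.9 - 803.0 - 384.3 = 177.2
Services: 211.0 - 129.8 + 949.3 - 127.2 = 903.3
Trade balance = 177.2 + 903.3 = 1080.5
(Excluded from the trade balance — secondary income: personal remittances sent abroad by immigrant workers 87.7, personal remittances received from nationals working abroad 137.7; capital account: sale of embassy land to a foreign government 70.7, acquisition of foreign patents and trademarks (non-produced assets) 54.0; primary income: interest received on holdings of foreign bonds 287.0, profits repatriated by foreign-owned firms operating domestically 415.4, compensation paid to foreign seasonal workers 79.4.)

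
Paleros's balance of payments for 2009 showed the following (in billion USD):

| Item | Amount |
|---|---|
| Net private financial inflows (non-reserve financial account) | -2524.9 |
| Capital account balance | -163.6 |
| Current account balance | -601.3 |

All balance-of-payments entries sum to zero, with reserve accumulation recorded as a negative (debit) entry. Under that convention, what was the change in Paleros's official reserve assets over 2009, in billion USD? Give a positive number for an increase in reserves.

-3289.8

Official reserve transactions balance = -((-601.3) + (-163.6) + (-2524.9)) = 3289.8
An accumulation of reserves is recorded as a debit (negative entry), so the change in the stock of reserves is the negative of that balance.
Change in official reserves = -(3289.8) = -3289.8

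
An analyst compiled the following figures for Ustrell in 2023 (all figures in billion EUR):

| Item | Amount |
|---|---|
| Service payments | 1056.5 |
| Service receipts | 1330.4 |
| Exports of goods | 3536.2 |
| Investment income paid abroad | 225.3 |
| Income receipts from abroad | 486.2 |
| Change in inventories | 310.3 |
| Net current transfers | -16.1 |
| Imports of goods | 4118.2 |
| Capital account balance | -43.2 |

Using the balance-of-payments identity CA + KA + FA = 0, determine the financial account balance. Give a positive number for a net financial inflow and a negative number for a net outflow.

Goods balance = 3536.2 - 4118.2 = -582.0
Services balance = 1330.4 - 1056.5 = 273.9
Trade balance (goods + services) = -582.0 + 273.9 = -308.1
Net primary income = 486.2 - 225.3 = 260.9
Net secondary income = -16.1
Current account = -308.1 + 260.9 + (-16.1) = -63.3
Financial account = -(-63.3 + (-43.2)) = 106.5

106.5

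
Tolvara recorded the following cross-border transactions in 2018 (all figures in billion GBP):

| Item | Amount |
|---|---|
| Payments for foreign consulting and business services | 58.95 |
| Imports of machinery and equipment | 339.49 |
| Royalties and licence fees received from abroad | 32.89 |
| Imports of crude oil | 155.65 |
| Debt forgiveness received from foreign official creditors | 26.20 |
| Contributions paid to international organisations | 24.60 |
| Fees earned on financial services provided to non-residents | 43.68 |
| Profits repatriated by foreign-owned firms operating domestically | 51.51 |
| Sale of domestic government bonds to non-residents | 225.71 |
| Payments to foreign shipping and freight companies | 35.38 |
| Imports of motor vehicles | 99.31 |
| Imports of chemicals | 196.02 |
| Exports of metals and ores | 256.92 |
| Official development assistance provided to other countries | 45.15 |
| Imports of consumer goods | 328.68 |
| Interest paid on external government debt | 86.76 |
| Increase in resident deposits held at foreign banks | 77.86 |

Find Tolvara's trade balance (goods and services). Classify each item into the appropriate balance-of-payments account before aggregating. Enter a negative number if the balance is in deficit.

-879.99

Goods: -99.31 - 339.49 - 196.02 + 256.92 - 155.65 - 328.68 = -862.23
Services: -35.38 - 58.95 + 32.89 + 43.68 = -17.76
Trade balance = -862.23 + (-17.76) = -879.99
(Excluded from the trade balance — capital account: debt forgiveness received from foreign official creditors 26.20; secondary income: contributions paid to international organisations 24.60, official development assistance provided to other countries 45.15; primary income: profits repatriated by foreign-owned firms operating domestically 51.51, interest paid on external government debt 86.76; financial account: sale of domestic government bonds to non-residents 225.71, increase in resident deposits held at foreign banks 77.86.)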